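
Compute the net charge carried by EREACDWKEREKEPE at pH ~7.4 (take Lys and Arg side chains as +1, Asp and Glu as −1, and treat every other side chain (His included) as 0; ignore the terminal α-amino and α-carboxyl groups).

-3

Positive (K, R): R2, K8, R10, K12 → +4.
Negative (D, E): E1, E3, D6, E9, E11, E13, E15 → −7.
Net charge = (+4) + (−7) = −3.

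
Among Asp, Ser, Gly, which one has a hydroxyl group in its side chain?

Ser

S, T, and Y are the three residues with a side-chain hydroxyl.
Of the listed options, only Ser belongs to this group.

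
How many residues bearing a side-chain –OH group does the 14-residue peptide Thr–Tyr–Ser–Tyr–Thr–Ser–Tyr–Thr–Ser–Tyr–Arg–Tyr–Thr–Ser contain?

Serine (S), threonine (T), and tyrosine (Y) each carry a hydroxyl group on the side chain.
Matching residues: Thr1, Tyr2, Ser3, Tyr4, Thr5, Ser6, Tyr7, Thr8, Ser9, Tyr10, Tyr12, Thr13, Ser14.

13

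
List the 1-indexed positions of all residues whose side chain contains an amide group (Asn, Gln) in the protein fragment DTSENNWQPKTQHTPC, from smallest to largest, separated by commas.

Matching residues: N5, N6, Q8, Q12.

5, 6, 8, 12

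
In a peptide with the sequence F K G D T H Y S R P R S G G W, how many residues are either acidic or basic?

Acidic: D, E. Basic: H, K, R.
Acidic residues here: D4 (1).
Basic residues here: K2, H6, R9, R11 (4).
The two groups share no amino acid, so total = 1 + 4 = 5.

5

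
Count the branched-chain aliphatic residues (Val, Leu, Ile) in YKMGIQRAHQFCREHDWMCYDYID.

2

Matching residues: I5, I23.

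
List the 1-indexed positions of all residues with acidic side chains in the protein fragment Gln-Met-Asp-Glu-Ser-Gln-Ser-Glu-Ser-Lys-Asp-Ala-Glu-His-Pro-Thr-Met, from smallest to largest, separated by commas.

The acidic residues are Asp (D) and Glu (E), whose side chains end in a carboxylate group.
Matching residues: Asp3, Glu4, Glu8, Asp11, Glu13.

3, 4, 8, 11, 13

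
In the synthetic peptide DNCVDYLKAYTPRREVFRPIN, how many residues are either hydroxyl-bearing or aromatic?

Hydroxyl-bearing: S, T, Y. Aromatic: F, W, Y.
Hydroxyl-bearing residues here: Y6, Y10, T11 (3).
Aromatic residues here: Y6, Y10, F17 (3).
Y is in both groups, so the 2 Y residues must not be double-counted.
Total = 3 + 3 − 2 = 4.

4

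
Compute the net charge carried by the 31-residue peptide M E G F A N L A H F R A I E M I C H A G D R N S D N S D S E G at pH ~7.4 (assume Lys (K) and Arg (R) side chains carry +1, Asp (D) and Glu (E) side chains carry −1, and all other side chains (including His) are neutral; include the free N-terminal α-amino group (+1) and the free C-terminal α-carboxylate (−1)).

-4

Positive (K, R): R11, R22 → +2.
Negative (D, E): E2, E14, D21, D25, D28, E30 → −6.
The N-terminus (+1) and C-terminus (−1) cancel.
Net charge = (+2) + (−6) = −4.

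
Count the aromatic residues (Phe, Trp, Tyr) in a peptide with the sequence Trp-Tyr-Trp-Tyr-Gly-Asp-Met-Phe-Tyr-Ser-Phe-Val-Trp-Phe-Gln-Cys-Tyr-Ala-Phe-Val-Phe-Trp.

Matching residues: Trp1, Tyr2, Trp3, Tyr4, Phe8, Tyr9, Phe11, Trp13, Phe14, Tyr17, Phe19, Phe21, Trp22.

13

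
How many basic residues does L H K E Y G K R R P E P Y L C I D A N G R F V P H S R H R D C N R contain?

11

The basic amino acids are Lys (K), Arg (R), and His (H).
Matching residues: H2, K3, K7, R8, R9, R21, H25, R27, H28, R29, R33.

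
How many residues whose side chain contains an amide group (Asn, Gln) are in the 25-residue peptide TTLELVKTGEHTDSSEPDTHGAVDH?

None of the 25 residues belong to this group.

0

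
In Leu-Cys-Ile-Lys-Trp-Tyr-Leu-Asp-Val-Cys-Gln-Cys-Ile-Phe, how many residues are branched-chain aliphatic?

Valine (V), leucine (L), and isoleucine (I) are the branched-chain amino acids.
Matching residues: Leu1, Ile3, Leu7, Val9, Ile13.

5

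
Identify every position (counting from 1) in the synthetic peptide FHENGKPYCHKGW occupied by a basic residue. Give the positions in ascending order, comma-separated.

The basic amino acids are Lys (K), Arg (R), and His (H).
Matching residues: H2, K6, H10, K11.

2, 6, 10, 11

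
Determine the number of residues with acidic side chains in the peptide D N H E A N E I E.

The acidic residues are Asp (D) and Glu (E), whose side chains end in a carboxylate group.
Matching residues: D1, E4, E7, E9.

4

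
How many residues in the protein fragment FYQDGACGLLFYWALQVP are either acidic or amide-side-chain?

3

Acidic: D, E. Amide-side-chain: N, Q.
Acidic residues here: D4 (1).
Amide-side-chain residues here: Q3, Q16 (2).
The two groups share no amino acid, so total = 1 + 2 = 3.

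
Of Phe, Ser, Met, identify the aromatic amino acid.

Phe

Phenylalanine (F), tryptophan (W), and tyrosine (Y) have aromatic ring side chains.
Of the listed options, only Phe belongs to this group.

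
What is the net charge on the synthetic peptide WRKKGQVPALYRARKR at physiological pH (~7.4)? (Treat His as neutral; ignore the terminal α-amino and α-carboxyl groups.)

+7

Near pH 7.4, K and R contribute +1 each, D and E contribute −1 each, and every other side chain (His included, as stated) is uncharged.
Positive (K, R): R2, K3, K4, R12, R14, K15, R16 → +7.
Negative (D, E): none → −0.
Net charge = (+7) + (−0) = +7.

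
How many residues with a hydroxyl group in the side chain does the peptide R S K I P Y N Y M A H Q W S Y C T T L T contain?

Serine (S), threonine (T), and tyrosine (Y) each carry a hydroxyl group on the side chain.
Matching residues: S2, Y6, Y8, S14, Y15, T17, T18, T20.

8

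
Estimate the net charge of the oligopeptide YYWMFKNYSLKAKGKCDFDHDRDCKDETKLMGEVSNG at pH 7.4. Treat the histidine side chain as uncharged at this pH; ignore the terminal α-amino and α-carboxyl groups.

0

The side chains ionized at physiological pH are Lys/Arg (+1) and Asp/Glu (−1); with His treated as neutral, nothing else contributes.
Positive (K, R): K6, K11, K13, K15, R22, K25, K29 → +7.
Negative (D, E): D17, D19, D21, D23, D26, E27, E33 → −7.
Net charge = (+7) + (−7) = 0.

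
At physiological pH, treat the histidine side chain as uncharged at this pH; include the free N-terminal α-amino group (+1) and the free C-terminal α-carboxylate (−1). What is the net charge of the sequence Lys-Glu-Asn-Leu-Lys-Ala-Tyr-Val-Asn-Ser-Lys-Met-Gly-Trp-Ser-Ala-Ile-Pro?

The side chains ionized at physiological pH are Lys/Arg (+1) and Asp/Glu (−1); with His treated as neutral, nothing else contributes.
Positive (K, R): Lys1, Lys5, Lys11 → +3.
Negative (D, E): Glu2 → −1.
The N-terminus (+1) and C-terminus (−1) cancel.
Net charge = (+3) + (−1) = +2.

+2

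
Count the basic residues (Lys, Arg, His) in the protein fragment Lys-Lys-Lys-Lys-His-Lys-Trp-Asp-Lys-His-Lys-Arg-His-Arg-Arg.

Matching residues: Lys1, Lys2, Lys3, Lys4, His5, Lys6, Lys9, His10, Lys11, Arg12, His13, Arg14, Arg15.

13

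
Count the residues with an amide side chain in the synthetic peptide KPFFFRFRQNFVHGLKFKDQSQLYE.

4

Only N (asparagine) and Q (glutamine) carry a side-chain carboxamide.
Matching residues: Q9, N10, Q20, Q22.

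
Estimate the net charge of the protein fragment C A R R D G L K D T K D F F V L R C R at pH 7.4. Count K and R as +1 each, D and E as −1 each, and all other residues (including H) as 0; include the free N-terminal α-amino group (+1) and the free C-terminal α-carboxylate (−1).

Positive (K, R): R3, R4, K8, K11, R17, R19 → +6.
Negative (D, E): D5, D9, D12 → −3.
The N-terminus (+1) and C-terminus (−1) cancel.
Net charge = (+6) + (−3) = +3.

+3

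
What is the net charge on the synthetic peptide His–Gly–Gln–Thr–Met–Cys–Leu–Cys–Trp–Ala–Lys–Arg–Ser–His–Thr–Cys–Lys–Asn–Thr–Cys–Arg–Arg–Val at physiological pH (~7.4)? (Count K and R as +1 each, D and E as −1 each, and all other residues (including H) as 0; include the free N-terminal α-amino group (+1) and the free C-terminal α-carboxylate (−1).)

Positive (K, R): Lys11, Arg12, Lys17, Arg21, Arg22 → +5.
Negative (D, E): none → −0.
The N-terminus (+1) and C-terminus (−1) cancel.
Net charge = (+5) + (−0) = +5.

+5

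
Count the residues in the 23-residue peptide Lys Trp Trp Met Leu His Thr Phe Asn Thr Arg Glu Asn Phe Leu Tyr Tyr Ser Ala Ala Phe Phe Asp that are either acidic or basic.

5

Acidic: D, E. Basic: H, K, R.
Acidic residues here: Glu12, Asp23 (2).
Basic residues here: Lys1, His6, Arg11 (3).
The two groups share no amino acid, so total = 2 + 3 = 5.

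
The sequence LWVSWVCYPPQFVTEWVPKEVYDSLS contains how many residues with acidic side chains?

The acidic residues are Asp (D) and Glu (E), whose side chains end in a carboxylate group.
Matching residues: E15, E20, D23.

3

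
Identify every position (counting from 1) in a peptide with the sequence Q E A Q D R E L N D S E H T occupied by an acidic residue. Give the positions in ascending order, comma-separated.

Matching residues: E2, D5, E7, D10, E12.

2, 5, 7, 10, 12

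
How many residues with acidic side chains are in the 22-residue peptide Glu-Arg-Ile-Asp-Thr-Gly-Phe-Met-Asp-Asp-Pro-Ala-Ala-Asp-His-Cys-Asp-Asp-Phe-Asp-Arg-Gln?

Aspartate (D) and glutamate (E) have carboxylic-acid side chains and are the acidic amino acids.
Matching residues: Glu1, Asp4, Asp9, Asp10, Asp14, Asp17, Asp18, Asp20.

8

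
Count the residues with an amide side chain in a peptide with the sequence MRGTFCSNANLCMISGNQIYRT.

4

The amide-side-chain residues are Asn (N) and Gln (Q).
Matching residues: N8, N10, N17, Q18.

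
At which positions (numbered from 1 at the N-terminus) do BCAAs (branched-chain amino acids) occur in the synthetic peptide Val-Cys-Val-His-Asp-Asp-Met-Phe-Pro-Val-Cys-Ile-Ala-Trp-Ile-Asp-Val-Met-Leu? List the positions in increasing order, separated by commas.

V, L, and I make up the branched-chain aliphatic group.
Matching residues: Val1, Val3, Val10, Ile12, Ile15, Val17, Leu19.

1, 3, 10, 12, 15, 17, 19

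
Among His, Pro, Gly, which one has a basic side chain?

K, R, and H are the three residues with basic side chains (ε-amine, guanidinium, and imidazole respectively).
Of the listed options, only His belongs to this group.

His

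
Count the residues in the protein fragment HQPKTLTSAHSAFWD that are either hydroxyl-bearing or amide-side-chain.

Hydroxyl-bearing: S, T, Y. Amide-side-chain: N, Q.
Hydroxyl-bearing residues here: T5, T7, S8, S11 (4).
Amide-side-chain residues here: Q2 (1).
The two groups share no amino acid, so total = 4 + 1 = 5.

5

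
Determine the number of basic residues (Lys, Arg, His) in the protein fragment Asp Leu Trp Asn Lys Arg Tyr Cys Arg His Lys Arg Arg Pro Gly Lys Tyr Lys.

9

Matching residues: Lys5, Arg6, Arg9, His10, Lys11, Arg12, Arg13, Lys16, Lys18.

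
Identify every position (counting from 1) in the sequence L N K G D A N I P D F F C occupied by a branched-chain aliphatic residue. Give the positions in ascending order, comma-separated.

1, 8

V, L, and I make up the branched-chain aliphatic group.
Matching residues: L1, I8.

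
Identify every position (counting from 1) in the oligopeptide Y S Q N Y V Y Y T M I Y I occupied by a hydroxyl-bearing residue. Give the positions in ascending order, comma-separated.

1, 2, 5, 7, 8, 9, 12

Serine (S), threonine (T), and tyrosine (Y) each carry a hydroxyl group on the side chain.
Matching residues: Y1, S2, Y5, Y7, Y8, T9, Y12.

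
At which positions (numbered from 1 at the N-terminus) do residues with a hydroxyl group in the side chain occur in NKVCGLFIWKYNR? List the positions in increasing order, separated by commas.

11

Serine (S), threonine (T), and tyrosine (Y) each carry a hydroxyl group on the side chain.
Matching residues: Y11.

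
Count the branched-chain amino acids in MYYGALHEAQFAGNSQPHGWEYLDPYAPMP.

2

Valine (V), leucine (L), and isoleucine (I) are the branched-chain amino acids.
Matching residues: L6, L23.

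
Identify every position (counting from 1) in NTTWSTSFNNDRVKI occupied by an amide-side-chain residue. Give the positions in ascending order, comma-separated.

Matching residues: N1, N9, N10.

1, 9, 10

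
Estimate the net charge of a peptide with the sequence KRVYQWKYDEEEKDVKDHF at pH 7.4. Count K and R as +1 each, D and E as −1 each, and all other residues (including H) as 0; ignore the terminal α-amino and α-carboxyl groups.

Positive (K, R): K1, R2, K7, K13, K16 → +5.
Negative (D, E): D9, E10, E11, E12, D14, D17 → −6.
Net charge = (+5) + (−6) = −1.

-1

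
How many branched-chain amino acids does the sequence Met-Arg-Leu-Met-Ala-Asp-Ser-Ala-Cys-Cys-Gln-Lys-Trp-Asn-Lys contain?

The BCAAs are Val, Leu, and Ile — aliphatic side chains with a branch point.
Matching residues: Leu3.

1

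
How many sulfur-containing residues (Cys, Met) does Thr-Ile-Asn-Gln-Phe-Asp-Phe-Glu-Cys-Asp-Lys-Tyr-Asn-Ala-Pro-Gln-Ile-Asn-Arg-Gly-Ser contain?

Matching residues: Cys9.

1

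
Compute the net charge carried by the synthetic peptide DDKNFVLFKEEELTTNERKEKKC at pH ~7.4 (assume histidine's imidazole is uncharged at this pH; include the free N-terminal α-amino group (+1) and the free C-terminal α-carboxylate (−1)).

-1

Near pH 7.4, K and R contribute +1 each, D and E contribute −1 each, and every other side chain (His included, as stated) is uncharged.
Positive (K, R): K3, K9, R18, K19, K21, K22 → +6.
Negative (D, E): D1, D2, E10, E11, E12, E17, E20 → −7.
The N-terminus (+1) and C-terminus (−1) cancel.
Net charge = (+6) + (−7) = −1.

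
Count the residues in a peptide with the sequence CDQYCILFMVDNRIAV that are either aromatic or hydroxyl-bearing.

2

Aromatic: F, W, Y. Hydroxyl-bearing: S, T, Y.
Aromatic residues here: Y4, F8 (2).
Hydroxyl-bearing residues here: Y4 (1).
Y is in both groups, so the 1 Y residue must not be double-counted.
Total = 2 + 1 − 1 = 2.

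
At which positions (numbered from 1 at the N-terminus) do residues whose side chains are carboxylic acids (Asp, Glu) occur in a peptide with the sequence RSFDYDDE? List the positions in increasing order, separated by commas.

4, 6, 7, 8

Matching residues: D4, D6, D7, E8.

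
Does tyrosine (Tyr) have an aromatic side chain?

F, W, and Y each carry an aromatic ring on the side chain.
Tyrosine is in this group.

Yes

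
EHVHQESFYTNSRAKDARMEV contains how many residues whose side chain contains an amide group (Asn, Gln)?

2

Matching residues: Q5, N11.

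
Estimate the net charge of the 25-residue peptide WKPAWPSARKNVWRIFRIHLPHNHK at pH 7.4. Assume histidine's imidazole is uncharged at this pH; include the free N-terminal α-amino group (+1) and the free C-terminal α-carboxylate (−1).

At pH ~7.4 the Lys and Arg side chains are protonated (+1), the Asp and Glu side chains are deprotonated (−1), and with His taken as neutral all other side chains carry no charge.
Positive (K, R): K2, R9, K10, R14, R17, K25 → +6.
Negative (D, E): none → −0.
The N-terminus (+1) and C-terminus (−1) cancel.
Net charge = (+6) + (−0) = +6.

+6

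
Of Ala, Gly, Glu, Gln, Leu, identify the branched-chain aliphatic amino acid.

Leu

Valine (V), leucine (L), and isoleucine (I) are the branched-chain amino acids.
Of the listed options, only Leu belongs to this group.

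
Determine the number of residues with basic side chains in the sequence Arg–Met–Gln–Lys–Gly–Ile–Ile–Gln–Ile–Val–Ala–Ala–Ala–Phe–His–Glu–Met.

3

The basic amino acids are Lys (K), Arg (R), and His (H).
Matching residues: Arg1, Lys4, His15.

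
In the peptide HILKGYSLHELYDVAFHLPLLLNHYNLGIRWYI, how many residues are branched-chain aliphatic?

V, L, and I make up the branched-chain aliphatic group.
Matching residues: I2, L3, L8, L11, V14, L18, L20, L21, L22, L27, I29, I33.

12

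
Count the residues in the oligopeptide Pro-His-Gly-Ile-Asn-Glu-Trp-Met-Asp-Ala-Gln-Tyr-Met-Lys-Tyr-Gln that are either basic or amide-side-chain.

5

Basic: H, K, R. Amide-side-chain: N, Q.
Basic residues here: His2, Lys14 (2).
Amide-side-chain residues here: Asn5, Gln11, Gln16 (3).
The two groups share no amino acid, so total = 2 + 3 = 5.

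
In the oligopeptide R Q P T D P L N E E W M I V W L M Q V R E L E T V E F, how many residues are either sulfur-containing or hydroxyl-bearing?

Sulfur-containing: C, M. Hydroxyl-bearing: S, T, Y.
Sulfur-containing residues here: M12, M17 (2).
Hydroxyl-bearing residues here: T4, T24 (2).
The two groups share no amino acid, so total = 2 + 2 = 4.

4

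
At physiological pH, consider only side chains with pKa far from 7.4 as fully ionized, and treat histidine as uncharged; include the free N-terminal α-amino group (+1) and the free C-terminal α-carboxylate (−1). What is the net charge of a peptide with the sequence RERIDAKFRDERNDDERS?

The side chains ionized at physiological pH are Lys/Arg (+1) and Asp/Glu (−1); with His treated as neutral, nothing else contributes.
Positive (K, R): R1, R3, K7, R9, R12, R17 → +6.
Negative (D, E): E2, D5, D10, E11, D14, D15, E16 → −7.
The N-terminus (+1) and C-terminus (−1) cancel.
Net charge = (+6) + (−7) = −1.

-1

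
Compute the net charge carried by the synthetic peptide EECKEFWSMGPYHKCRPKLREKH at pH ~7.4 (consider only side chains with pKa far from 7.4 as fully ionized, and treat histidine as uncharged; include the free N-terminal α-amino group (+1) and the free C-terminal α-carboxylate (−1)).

+2

At pH ~7.4 the Lys and Arg side chains are protonated (+1), the Asp and Glu side chains are deprotonated (−1), and with His taken as neutral all other side chains carry no charge.
Positive (K, R): K4, K14, R16, K18, R20, K22 → +6.
Negative (D, E): E1, E2, E5, E21 → −4.
The N-terminus (+1) and C-terminus (−1) cancel.
Net charge = (+6) + (−4) = +2.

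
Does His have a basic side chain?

The basic amino acids are Lys (K), Arg (R), and His (H).
Histidine is in this group.

Yes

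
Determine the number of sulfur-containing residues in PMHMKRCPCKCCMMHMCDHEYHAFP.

Cysteine (C, thiol) and methionine (M, thioether) are the two sulfur-containing amino acids.
Matching residues: M2, M4, C7, C9, C11, C12, M13, M14, M16, C17.

10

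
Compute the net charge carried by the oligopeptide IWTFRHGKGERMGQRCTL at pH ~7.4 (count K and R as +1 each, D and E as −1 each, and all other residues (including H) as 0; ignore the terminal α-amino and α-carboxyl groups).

Positive (K, R): R5, K8, R11, R15 → +4.
Negative (D, E): E10 → −1.
Net charge = (+4) + (−1) = +3.

+3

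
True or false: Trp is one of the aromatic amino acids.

True

F, W, and Y each carry an aromatic ring on the side chain.
Tryptophan is in this group.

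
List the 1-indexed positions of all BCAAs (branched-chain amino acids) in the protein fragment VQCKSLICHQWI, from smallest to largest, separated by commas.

V, L, and I make up the branched-chain aliphatic group.
Matching residues: V1, L6, I7, I12.

1, 6, 7, 12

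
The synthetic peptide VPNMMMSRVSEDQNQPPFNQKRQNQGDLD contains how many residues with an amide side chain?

9

Only N (asparagine) and Q (glutamine) carry a side-chain carboxamide.
Matching residues: N3, Q13, N14, Q15, N19, Q20, Q23, N24, Q25.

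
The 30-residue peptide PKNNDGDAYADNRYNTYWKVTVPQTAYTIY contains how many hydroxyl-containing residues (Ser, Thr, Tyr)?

Matching residues: Y9, Y14, T16, Y17, T21, T25, Y27, T28, Y30.

9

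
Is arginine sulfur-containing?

The sulfur-bearing residues are cysteine (–SH) and methionine (–S–CH₃).
Arginine is not in this group.

No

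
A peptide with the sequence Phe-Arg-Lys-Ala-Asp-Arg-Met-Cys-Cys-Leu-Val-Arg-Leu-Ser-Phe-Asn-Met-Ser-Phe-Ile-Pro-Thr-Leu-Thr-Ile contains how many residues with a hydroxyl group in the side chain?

Serine (S), threonine (T), and tyrosine (Y) each carry a hydroxyl group on the side chain.
Matching residues: Ser14, Ser18, Thr22, Thr24.

4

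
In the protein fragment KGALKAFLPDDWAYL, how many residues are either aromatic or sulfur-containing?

Aromatic: F, W, Y. Sulfur-containing: C, M.
Aromatic residues here: F7, W12, Y14 (3).
Sulfur-containing residues here: none (0).
The two groups share no amino acid, so total = 3 + 0 = 3.

3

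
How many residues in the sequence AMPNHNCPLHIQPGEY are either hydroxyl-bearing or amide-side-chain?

Hydroxyl-bearing: S, T, Y. Amide-side-chain: N, Q.
Hydroxyl-bearing residues here: Y16 (1).
Amide-side-chain residues here: N4, N6, Q12 (3).
The two groups share no amino acid, so total = 1 + 3 = 4.

4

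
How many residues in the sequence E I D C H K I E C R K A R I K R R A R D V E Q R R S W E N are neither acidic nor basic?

12

Acidic: D, E. Basic: K, R, H. All other residues are neither.
Matching residues: I2, C4, I7, C9, A12, I14, A18, V21, Q23, S26, W27, N29.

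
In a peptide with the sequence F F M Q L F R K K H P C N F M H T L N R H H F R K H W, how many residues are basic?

11

K, R, and H are the three residues with basic side chains (ε-amine, guanidinium, and imidazole respectively).
Matching residues: R7, K8, K9, H10, H16, R20, H21, H22, R24, K25, H26.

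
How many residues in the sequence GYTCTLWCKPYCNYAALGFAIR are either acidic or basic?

Acidic: D, E. Basic: H, K, R.
Acidic residues here: none (0).
Basic residues here: K9, R22 (2).
The two groups share no amino acid, so total = 0 + 2 = 2.

2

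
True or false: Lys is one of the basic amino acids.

The basic amino acids are Lys (K), Arg (R), and His (H).
Lysine is in this group.

True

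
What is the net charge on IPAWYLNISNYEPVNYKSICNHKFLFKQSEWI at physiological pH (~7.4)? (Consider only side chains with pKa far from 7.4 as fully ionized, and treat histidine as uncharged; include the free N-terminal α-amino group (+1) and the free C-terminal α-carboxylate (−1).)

Near pH 7.4, K and R contribute +1 each, D and E contribute −1 each, and every other side chain (His included, as stated) is uncharged.
Positive (K, R): K17, K23, K27 → +3.
Negative (D, E): E12, E30 → −2.
The N-terminus (+1) and C-terminus (−1) cancel.
Net charge = (+3) + (−2) = +1.

+1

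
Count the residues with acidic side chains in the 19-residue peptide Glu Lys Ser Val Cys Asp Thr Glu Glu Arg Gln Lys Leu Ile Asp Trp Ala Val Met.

5

The acidic residues are Asp (D) and Glu (E), whose side chains end in a carboxylate group.
Matching residues: Glu1, Asp6, Glu8, Glu9, Asp15.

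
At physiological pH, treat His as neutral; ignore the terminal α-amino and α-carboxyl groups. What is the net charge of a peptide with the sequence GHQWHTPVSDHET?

The side chains ionized at physiological pH are Lys/Arg (+1) and Asp/Glu (−1); with His treated as neutral, nothing else contributes.
Positive (K, R): none → +0.
Negative (D, E): D10, E12 → −2.
Net charge = (+0) + (−2) = −2.

-2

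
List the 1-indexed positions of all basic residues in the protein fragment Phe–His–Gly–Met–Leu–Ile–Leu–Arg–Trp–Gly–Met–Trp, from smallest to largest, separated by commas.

The basic amino acids are Lys (K), Arg (R), and His (H).
Matching residues: His2, Arg8.

2, 8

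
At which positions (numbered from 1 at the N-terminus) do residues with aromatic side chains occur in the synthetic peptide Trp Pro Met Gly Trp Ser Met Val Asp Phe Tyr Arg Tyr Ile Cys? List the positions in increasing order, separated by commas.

1, 5, 10, 11, 13

The aromatic amino acids are Phe (F, benzyl), Trp (W, indole), and Tyr (Y, phenol).
Matching residues: Trp1, Trp5, Phe10, Tyr11, Tyr13.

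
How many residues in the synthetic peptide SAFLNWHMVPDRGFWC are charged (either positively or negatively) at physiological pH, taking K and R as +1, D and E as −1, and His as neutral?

2

Charged side chains at pH ~7.4: K, R (positive); D, E (negative).
Matching residues: D11, R12.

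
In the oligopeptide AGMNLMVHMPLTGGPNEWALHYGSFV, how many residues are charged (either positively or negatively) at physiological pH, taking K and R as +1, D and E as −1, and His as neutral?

Charged side chains at pH ~7.4: K, R (positive); D, E (negative).
Matching residues: E17.

1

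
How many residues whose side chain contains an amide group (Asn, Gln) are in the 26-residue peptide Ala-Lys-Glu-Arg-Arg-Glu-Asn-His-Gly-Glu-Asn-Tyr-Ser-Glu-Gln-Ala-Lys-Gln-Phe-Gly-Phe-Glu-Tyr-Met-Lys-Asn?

Matching residues: Asn7, Asn11, Gln15, Gln18, Asn26.

5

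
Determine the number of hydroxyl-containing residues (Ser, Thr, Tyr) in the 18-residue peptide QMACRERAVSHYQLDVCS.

Matching residues: S10, Y12, S18.

3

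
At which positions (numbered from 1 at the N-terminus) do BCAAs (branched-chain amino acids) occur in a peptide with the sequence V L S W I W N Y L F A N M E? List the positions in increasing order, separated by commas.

The BCAAs are Val, Leu, and Ile — aliphatic side chains with a branch point.
Matching residues: V1, L2, I5, L9.

1, 2, 5, 9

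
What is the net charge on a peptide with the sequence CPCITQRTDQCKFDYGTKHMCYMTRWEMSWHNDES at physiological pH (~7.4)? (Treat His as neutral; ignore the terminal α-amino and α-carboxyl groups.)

-1

The side chains ionized at physiological pH are Lys/Arg (+1) and Asp/Glu (−1); with His treated as neutral, nothing else contributes.
Positive (K, R): R7, K12, K18, R25 → +4.
Negative (D, E): D9, D14, E27, D33, E34 → −5.
Net charge = (+4) + (−5) = −1.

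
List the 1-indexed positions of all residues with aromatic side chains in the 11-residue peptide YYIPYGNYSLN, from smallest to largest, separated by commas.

The aromatic amino acids are Phe (F, benzyl), Trp (W, indole), and Tyr (Y, phenol).
Matching residues: Y1, Y2, Y5, Y8.

1, 2, 5, 8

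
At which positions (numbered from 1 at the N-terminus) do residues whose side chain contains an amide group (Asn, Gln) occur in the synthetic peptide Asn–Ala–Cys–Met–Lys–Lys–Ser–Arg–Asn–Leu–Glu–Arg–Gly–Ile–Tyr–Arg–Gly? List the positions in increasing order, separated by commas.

1, 9

Matching residues: Asn1, Asn9.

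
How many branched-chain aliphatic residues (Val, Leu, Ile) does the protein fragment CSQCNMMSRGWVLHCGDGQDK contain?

Matching residues: V12, L13.

2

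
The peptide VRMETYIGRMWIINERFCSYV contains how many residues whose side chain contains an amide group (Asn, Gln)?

1

Matching residues: N14.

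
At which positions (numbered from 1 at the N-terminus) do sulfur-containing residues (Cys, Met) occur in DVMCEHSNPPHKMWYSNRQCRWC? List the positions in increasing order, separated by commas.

Matching residues: M3, C4, M13, C20, C23.

3, 4, 13, 20, 23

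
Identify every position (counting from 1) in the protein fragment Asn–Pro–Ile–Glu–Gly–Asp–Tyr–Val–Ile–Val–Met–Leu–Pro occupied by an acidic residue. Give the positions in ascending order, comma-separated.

The acidic residues are Asp (D) and Glu (E), whose side chains end in a carboxylate group.
Matching residues: Glu4, Asp6.

4, 6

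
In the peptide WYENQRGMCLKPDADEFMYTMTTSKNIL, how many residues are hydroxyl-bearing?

S, T, and Y are the three residues with a side-chain hydroxyl.
Matching residues: Y2, Y19, T20, T22, T23, S24.

6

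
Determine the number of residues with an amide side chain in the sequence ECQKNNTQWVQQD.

6

The amide-side-chain residues are Asn (N) and Gln (Q).
Matching residues: Q3, N5, N6, Q8, Q11, Q12.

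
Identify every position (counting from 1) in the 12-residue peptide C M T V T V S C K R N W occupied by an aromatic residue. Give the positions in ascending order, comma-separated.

12

The aromatic amino acids are Phe (F, benzyl), Trp (W, indole), and Tyr (Y, phenol).
Matching residues: W12.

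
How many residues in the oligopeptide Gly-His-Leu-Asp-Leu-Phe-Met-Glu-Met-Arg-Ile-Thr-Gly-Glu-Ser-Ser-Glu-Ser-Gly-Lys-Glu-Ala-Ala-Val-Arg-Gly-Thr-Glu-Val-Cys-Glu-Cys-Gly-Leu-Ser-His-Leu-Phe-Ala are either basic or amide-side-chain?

Basic: H, K, R. Amide-side-chain: N, Q.
Basic residues here: His2, Arg10, Lys20, Arg25, His36 (5).
Amide-side-chain residues here: none (0).
The two groups share no amino acid, so total = 5 + 0 = 5.

5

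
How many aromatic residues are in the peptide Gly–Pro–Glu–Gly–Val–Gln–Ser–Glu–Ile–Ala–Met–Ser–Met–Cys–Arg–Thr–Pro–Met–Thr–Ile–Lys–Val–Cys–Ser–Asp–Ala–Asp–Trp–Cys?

Phenylalanine (F), tryptophan (W), and tyrosine (Y) have aromatic ring side chains.
Matching residues: Trp28.

1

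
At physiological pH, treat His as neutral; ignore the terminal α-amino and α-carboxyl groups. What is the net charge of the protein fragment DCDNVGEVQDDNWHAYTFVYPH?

Near pH 7.4, K and R contribute +1 each, D and E contribute −1 each, and every other side chain (His included, as stated) is uncharged.
Positive (K, R): none → +0.
Negative (D, E): D1, D3, E7, D10, D11 → −5.
Net charge = (+0) + (−5) = −5.

-5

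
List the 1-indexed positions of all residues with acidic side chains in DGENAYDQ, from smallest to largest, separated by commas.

The acidic residues are Asp (D) and Glu (E), whose side chains end in a carboxylate group.
Matching residues: D1, E3, D7.

1, 3, 7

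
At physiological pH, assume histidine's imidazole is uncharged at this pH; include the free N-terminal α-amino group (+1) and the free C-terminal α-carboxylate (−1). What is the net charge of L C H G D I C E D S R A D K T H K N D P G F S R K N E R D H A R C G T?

0

Near pH 7.4, K and R contribute +1 each, D and E contribute −1 each, and every other side chain (His included, as stated) is uncharged.
Positive (K, R): R11, K14, K17, R24, K25, R28, R32 → +7.
Negative (D, E): D5, E8, D9, D13, D19, E27, D29 → −7.
The N-terminus (+1) and C-terminus (−1) cancel.
Net charge = (+7) + (−7) = 0.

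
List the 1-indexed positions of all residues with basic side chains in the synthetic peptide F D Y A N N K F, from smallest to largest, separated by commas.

K, R, and H are the three residues with basic side chains (ε-amine, guanidinium, and imidazole respectively).
Matching residues: K7.

7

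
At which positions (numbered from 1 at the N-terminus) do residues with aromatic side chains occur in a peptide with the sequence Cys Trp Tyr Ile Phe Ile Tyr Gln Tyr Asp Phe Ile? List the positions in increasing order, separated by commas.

Phenylalanine (F), tryptophan (W), and tyrosine (Y) have aromatic ring side chains.
Matching residues: Trp2, Tyr3, Phe5, Tyr7, Tyr9, Phe11.

2, 3, 5, 7, 9, 11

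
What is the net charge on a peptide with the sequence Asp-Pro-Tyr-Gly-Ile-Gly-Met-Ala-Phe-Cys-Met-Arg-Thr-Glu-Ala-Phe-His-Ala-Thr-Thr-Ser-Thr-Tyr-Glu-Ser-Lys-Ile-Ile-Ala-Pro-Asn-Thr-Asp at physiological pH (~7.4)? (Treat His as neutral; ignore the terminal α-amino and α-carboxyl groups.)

Near pH 7.4, K and R contribute +1 each, D and E contribute −1 each, and every other side chain (His included, as stated) is uncharged.
Positive (K, R): Arg12, Lys26 → +2.
Negative (D, E): Asp1, Glu14, Glu24, Asp33 → −4.
Net charge = (+2) + (−4) = −2.

-2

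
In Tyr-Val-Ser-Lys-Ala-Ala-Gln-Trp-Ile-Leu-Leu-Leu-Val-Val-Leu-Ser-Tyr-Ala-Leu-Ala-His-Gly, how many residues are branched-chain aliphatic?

V, L, and I make up the branched-chain aliphatic group.
Matching residues: Val2, Ile9, Leu10, Leu11, Leu12, Val13, Val14, Leu15, Leu19.

9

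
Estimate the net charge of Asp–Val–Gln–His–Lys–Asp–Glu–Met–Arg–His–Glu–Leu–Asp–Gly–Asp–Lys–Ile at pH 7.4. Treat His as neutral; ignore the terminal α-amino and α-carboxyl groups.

-3

At pH ~7.4 the Lys and Arg side chains are protonated (+1), the Asp and Glu side chains are deprotonated (−1), and with His taken as neutral all other side chains carry no charge.
Positive (K, R): Lys5, Arg9, Lys16 → +3.
Negative (D, E): Asp1, Asp6, Glu7, Glu11, Asp13, Asp15 → −6.
Net charge = (+3) + (−6) = −3.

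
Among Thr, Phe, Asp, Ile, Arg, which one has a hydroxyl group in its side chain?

Thr

Serine (S), threonine (T), and tyrosine (Y) each carry a hydroxyl group on the side chain.
Of the listed options, only Thr belongs to this group.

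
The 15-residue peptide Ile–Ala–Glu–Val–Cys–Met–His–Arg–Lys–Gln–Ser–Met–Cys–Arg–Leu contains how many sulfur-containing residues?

The sulfur-bearing residues are cysteine (–SH) and methionine (–S–CH₃).
Matching residues: Cys5, Met6, Met12, Cys13.

4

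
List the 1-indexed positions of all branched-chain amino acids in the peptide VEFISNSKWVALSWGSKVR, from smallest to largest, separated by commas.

Valine (V), leucine (L), and isoleucine (I) are the branched-chain amino acids.
Matching residues: V1, I4, V10, L12, V18.

1, 4, 10, 12, 18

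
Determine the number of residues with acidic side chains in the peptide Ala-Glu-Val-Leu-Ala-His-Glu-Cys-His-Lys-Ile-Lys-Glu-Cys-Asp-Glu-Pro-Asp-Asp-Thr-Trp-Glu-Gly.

Aspartate (D) and glutamate (E) have carboxylic-acid side chains and are the acidic amino acids.
Matching residues: Glu2, Glu7, Glu13, Asp15, Glu16, Asp18, Asp19, Glu22.

8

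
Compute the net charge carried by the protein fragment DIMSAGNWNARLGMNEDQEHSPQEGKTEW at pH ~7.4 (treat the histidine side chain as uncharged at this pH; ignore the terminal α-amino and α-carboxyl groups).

-4

Near pH 7.4, K and R contribute +1 each, D and E contribute −1 each, and every other side chain (His included, as stated) is uncharged.
Positive (K, R): R11, K26 → +2.
Negative (D, E): D1, E16, D17, E19, E24, E28 → −6.
Net charge = (+2) + (−6) = −4.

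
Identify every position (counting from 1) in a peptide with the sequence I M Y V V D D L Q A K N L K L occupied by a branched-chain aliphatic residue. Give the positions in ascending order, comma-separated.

The BCAAs are Val, Leu, and Ile — aliphatic side chains with a branch point.
Matching residues: I1, V4, V5, L8, L13, L15.

1, 4, 5, 8, 13, 15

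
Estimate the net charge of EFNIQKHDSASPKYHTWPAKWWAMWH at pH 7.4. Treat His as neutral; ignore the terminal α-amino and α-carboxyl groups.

+1

At pH ~7.4 the Lys and Arg side chains are protonated (+1), the Asp and Glu side chains are deprotonated (−1), and with His taken as neutral all other side chains carry no charge.
Positive (K, R): K6, K13, K20 → +3.
Negative (D, E): E1, D8 → −2.
Net charge = (+3) + (−2) = +1.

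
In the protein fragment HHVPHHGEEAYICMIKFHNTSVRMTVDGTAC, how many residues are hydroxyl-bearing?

Serine (S), threonine (T), and tyrosine (Y) each carry a hydroxyl group on the side chain.
Matching residues: Y11, T20, S21, T25, T29.

5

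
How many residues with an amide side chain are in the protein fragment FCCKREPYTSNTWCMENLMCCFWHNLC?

3

The amide-side-chain residues are Asn (N) and Gln (Q).
Matching residues: N11, N17, N25.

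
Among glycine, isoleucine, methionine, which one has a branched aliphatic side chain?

isoleucine

The BCAAs are Val, Leu, and Ile — aliphatic side chains with a branch point.
Of the listed options, only isoleucine belongs to this group.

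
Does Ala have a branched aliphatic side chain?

No

V, L, and I make up the branched-chain aliphatic group.
Alanine is not in this group.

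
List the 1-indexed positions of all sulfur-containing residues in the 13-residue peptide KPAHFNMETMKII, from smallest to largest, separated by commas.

7, 10

Only Cys (C) and Met (M) have a sulfur atom in the side chain.
Matching residues: M7, M10.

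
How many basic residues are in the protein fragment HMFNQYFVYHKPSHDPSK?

K, R, and H are the three residues with basic side chains (ε-amine, guanidinium, and imidazole respectively).
Matching residues: H1, H10, K11, H14, K18.

5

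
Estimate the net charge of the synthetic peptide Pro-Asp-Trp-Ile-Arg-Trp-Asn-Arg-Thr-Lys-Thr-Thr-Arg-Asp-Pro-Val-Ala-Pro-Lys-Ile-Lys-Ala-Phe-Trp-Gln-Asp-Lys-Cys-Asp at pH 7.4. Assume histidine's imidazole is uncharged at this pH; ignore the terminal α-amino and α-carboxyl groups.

+3

At pH ~7.4 the Lys and Arg side chains are protonated (+1), the Asp and Glu side chains are deprotonated (−1), and with His taken as neutral all other side chains carry no charge.
Positive (K, R): Arg5, Arg8, Lys10, Arg13, Lys19, Lys21, Lys27 → +7.
Negative (D, E): Asp2, Asp14, Asp26, Asp29 → −4.
Net charge = (+7) + (−4) = +3.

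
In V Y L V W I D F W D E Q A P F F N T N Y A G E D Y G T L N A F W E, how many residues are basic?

K, R, and H are the three residues with basic side chains (ε-amine, guanidinium, and imidazole respectively).
None of the 33 residues belong to this group.

0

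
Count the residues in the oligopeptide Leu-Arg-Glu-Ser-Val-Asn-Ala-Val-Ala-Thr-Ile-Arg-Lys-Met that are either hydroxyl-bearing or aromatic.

Hydroxyl-bearing: S, T, Y. Aromatic: F, W, Y.
Hydroxyl-bearing residues here: Ser4, Thr10 (2).
Aromatic residues here: none (0).
(Y belongs to both groups, but none appear in this sequence.) Total = 2 + 0 = 2.

2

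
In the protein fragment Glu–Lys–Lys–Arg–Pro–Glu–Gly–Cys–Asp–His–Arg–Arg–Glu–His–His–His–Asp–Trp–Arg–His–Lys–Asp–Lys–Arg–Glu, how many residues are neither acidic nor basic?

Acidic: D, E. Basic: K, R, H. All other residues are neither.
Matching residues: Pro5, Gly7, Cys8, Trp18.

4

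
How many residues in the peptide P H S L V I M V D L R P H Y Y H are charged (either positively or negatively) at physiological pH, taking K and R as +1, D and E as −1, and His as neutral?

2

Charged side chains at pH ~7.4: K, R (positive); D, E (negative).
Matching residues: D9, R11.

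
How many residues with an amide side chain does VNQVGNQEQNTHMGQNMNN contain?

Asparagine (N) and glutamine (Q) have uncharged amide side chains.
Matching residues: N2, Q3, N6, Q7, Q9, N10, Q15, N16, N18, N19.

10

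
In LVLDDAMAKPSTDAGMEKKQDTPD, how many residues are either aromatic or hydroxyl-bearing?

Aromatic: F, W, Y. Hydroxyl-bearing: S, T, Y.
Aromatic residues here: none (0).
Hydroxyl-bearing residues here: S11, T12, T22 (3).
(Y belongs to both groups, but none appear in this sequence.) Total = 0 + 3 = 3.

3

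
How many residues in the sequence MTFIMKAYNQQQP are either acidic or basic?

1

Acidic: D, E. Basic: H, K, R.
Acidic residues here: none (0).
Basic residues here: K6 (1).
The two groups share no amino acid, so total = 0 + 1 = 1.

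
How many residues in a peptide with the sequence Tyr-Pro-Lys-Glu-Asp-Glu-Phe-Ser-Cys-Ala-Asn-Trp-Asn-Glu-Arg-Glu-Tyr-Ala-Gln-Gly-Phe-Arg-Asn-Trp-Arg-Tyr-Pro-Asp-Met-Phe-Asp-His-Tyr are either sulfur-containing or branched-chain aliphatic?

2

Sulfur-containing: C, M. Branched-chain aliphatic: I, L, V.
Sulfur-containing residues here: Cys9, Met29 (2).
Branched-chain aliphatic residues here: none (0).
The two groups share no amino acid, so total = 2 + 0 = 2.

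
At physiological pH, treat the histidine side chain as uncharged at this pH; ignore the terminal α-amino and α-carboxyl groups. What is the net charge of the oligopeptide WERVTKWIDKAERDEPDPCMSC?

Near pH 7.4, K and R contribute +1 each, D and E contribute −1 each, and every other side chain (His included, as stated) is uncharged.
Positive (K, R): R3, K6, K10, R13 → +4.
Negative (D, E): E2, D9, E12, D14, E15, D17 → −6.
Net charge = (+4) + (−6) = −2.

-2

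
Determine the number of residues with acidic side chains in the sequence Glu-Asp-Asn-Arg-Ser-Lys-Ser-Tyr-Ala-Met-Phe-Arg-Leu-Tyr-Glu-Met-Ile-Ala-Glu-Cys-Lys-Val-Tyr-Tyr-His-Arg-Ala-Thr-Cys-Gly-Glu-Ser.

5

Aspartate (D) and glutamate (E) have carboxylic-acid side chains and are the acidic amino acids.
Matching residues: Glu1, Asp2, Glu15, Glu19, Glu31.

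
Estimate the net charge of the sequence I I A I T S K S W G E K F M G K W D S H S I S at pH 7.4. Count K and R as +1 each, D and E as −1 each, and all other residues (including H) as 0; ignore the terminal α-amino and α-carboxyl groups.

Positive (K, R): K7, K12, K16 → +3.
Negative (D, E): E11, D18 → −2.
Net charge = (+3) + (−2) = +1.

+1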